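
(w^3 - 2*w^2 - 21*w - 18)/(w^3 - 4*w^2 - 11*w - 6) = (w + 3)/(w + 1)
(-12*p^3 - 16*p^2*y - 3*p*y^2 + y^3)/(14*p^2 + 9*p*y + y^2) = (-6*p^2 - 5*p*y + y^2)/(7*p + y)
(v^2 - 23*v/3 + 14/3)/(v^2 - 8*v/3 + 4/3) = (v - 7)/(v - 2)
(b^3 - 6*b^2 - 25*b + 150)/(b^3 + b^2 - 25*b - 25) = (b - 6)/(b + 1)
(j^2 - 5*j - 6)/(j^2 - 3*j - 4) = (j - 6)/(j - 4)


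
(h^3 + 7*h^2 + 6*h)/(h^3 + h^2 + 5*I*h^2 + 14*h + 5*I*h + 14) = h*(h + 6)/(h^2 + 5*I*h + 14)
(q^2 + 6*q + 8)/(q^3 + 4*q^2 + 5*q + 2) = (q + 4)/(q^2 + 2*q + 1)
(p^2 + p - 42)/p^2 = (p^2 + p - 42)/p^2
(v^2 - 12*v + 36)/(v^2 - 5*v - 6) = (v - 6)/(v + 1)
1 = 1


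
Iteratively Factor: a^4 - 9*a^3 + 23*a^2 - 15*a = (a - 3)*(a^3 - 6*a^2 + 5*a) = a*(a - 3)*(a^2 - 6*a + 5) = a*(a - 3)*(a - 1)*(a - 5)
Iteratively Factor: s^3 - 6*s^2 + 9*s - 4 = (s - 1)*(s^2 - 5*s + 4) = (s - 1)^2*(s - 4)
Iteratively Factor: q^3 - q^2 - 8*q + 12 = (q - 2)*(q^2 + q - 6) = (q - 2)^2*(q + 3)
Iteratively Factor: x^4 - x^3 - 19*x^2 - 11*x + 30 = (x + 3)*(x^3 - 4*x^2 - 7*x + 10) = (x - 5)*(x + 3)*(x^2 + x - 2) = (x - 5)*(x + 2)*(x + 3)*(x - 1)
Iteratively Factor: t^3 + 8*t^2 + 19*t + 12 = (t + 4)*(t^2 + 4*t + 3) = (t + 1)*(t + 4)*(t + 3)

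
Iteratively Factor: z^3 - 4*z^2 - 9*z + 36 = (z + 3)*(z^2 - 7*z + 12) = (z - 3)*(z + 3)*(z - 4)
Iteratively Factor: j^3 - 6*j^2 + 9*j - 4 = (j - 4)*(j^2 - 2*j + 1) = (j - 4)*(j - 1)*(j - 1)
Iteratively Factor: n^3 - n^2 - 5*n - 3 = (n + 1)*(n^2 - 2*n - 3) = (n - 3)*(n + 1)*(n + 1)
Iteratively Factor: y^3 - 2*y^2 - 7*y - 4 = (y + 1)*(y^2 - 3*y - 4) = (y - 4)*(y + 1)*(y + 1)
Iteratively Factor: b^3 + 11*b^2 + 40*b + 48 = (b + 4)*(b^2 + 7*b + 12) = (b + 4)^2*(b + 3)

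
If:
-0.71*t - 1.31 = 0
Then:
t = -1.85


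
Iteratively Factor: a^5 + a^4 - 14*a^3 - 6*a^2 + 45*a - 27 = (a - 3)*(a^4 + 4*a^3 - 2*a^2 - 12*a + 9) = (a - 3)*(a + 3)*(a^3 + a^2 - 5*a + 3) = (a - 3)*(a - 1)*(a + 3)*(a^2 + 2*a - 3) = (a - 3)*(a - 1)*(a + 3)^2*(a - 1)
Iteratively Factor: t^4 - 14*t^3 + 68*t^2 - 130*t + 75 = (t - 5)*(t^3 - 9*t^2 + 23*t - 15) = (t - 5)*(t - 1)*(t^2 - 8*t + 15) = (t - 5)^2*(t - 1)*(t - 3)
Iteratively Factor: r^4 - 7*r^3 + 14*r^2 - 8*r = (r - 1)*(r^3 - 6*r^2 + 8*r) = (r - 2)*(r - 1)*(r^2 - 4*r) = (r - 4)*(r - 2)*(r - 1)*(r)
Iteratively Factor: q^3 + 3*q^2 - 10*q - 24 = (q + 2)*(q^2 + q - 12) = (q - 3)*(q + 2)*(q + 4)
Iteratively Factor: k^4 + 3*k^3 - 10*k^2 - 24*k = (k + 4)*(k^3 - k^2 - 6*k) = (k + 2)*(k + 4)*(k^2 - 3*k) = (k - 3)*(k + 2)*(k + 4)*(k)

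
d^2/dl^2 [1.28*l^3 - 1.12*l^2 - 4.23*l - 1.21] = 7.68*l - 2.24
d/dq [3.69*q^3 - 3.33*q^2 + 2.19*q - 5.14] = 11.07*q^2 - 6.66*q + 2.19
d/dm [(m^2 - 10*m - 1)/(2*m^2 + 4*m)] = (6*m^2 + m + 1)/(m^2*(m^2 + 4*m + 4))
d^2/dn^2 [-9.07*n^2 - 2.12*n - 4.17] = -18.1400000000000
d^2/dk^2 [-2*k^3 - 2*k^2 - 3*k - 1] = -12*k - 4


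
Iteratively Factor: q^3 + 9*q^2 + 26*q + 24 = (q + 2)*(q^2 + 7*q + 12) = (q + 2)*(q + 3)*(q + 4)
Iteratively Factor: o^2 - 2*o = (o - 2)*(o)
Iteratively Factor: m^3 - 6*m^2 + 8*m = (m - 2)*(m^2 - 4*m) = (m - 4)*(m - 2)*(m)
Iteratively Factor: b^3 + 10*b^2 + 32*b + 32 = (b + 4)*(b^2 + 6*b + 8) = (b + 2)*(b + 4)*(b + 4)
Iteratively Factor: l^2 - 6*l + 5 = (l - 5)*(l - 1)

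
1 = 1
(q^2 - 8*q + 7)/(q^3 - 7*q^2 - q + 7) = 1/(q + 1)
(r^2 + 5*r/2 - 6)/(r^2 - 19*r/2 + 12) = (r + 4)/(r - 8)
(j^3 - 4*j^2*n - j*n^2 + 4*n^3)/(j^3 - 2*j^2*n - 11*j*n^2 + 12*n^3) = (j + n)/(j + 3*n)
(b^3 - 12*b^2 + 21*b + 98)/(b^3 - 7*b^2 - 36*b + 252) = (b^2 - 5*b - 14)/(b^2 - 36)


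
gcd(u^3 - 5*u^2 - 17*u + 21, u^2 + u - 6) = u + 3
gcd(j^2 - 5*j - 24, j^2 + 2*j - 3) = j + 3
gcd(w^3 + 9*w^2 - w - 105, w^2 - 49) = w + 7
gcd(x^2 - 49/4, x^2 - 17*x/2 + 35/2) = x - 7/2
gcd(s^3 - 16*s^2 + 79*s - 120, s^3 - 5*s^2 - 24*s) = s - 8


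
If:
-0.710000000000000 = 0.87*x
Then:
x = -0.82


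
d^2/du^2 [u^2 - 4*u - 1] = 2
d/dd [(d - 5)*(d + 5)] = 2*d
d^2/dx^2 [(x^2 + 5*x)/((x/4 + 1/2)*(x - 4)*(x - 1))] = 8*(x^6 + 15*x^5 - 27*x^4 + x^3 - 168*x^2 + 360*x + 304)/(x^9 - 9*x^8 + 9*x^7 + 105*x^6 - 198*x^5 - 396*x^4 + 840*x^3 + 288*x^2 - 1152*x + 512)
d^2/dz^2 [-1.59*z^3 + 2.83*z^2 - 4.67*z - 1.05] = 5.66 - 9.54*z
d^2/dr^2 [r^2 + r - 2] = 2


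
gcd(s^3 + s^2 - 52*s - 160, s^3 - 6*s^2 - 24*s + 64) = s^2 - 4*s - 32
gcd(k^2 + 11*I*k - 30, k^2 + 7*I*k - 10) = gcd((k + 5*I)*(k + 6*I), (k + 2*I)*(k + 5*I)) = k + 5*I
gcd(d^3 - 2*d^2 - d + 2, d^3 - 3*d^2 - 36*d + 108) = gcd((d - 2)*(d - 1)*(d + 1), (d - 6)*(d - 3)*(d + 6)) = 1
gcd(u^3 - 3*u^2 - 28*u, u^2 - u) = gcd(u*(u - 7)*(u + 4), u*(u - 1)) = u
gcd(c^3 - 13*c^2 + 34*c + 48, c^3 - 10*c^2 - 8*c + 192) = c^2 - 14*c + 48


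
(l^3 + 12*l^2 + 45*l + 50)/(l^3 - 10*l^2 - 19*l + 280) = (l^2 + 7*l + 10)/(l^2 - 15*l + 56)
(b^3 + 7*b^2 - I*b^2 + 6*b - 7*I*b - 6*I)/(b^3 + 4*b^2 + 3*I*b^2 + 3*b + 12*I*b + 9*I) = (b^2 + b*(6 - I) - 6*I)/(b^2 + 3*b*(1 + I) + 9*I)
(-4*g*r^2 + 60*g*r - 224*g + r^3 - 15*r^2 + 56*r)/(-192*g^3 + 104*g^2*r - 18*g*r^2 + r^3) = (r^2 - 15*r + 56)/(48*g^2 - 14*g*r + r^2)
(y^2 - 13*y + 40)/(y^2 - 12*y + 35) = (y - 8)/(y - 7)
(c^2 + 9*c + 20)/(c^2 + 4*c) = (c + 5)/c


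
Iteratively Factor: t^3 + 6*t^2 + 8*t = (t + 4)*(t^2 + 2*t) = t*(t + 4)*(t + 2)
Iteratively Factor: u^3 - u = (u)*(u^2 - 1) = u*(u - 1)*(u + 1)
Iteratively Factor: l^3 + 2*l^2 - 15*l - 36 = (l + 3)*(l^2 - l - 12) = (l - 4)*(l + 3)*(l + 3)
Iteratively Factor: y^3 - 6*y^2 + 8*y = (y)*(y^2 - 6*y + 8) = y*(y - 4)*(y - 2)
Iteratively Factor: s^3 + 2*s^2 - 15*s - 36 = (s - 4)*(s^2 + 6*s + 9) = (s - 4)*(s + 3)*(s + 3)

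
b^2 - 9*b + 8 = (b - 8)*(b - 1)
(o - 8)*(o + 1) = o^2 - 7*o - 8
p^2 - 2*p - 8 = (p - 4)*(p + 2)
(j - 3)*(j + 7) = j^2 + 4*j - 21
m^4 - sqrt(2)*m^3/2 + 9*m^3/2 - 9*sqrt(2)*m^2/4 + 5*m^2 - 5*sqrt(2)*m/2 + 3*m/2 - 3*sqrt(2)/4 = (m + 1/2)*(m + 1)*(m + 3)*(m - sqrt(2)/2)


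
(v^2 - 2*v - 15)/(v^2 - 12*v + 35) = (v + 3)/(v - 7)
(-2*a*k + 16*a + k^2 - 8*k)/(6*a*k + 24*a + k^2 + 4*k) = (-2*a*k + 16*a + k^2 - 8*k)/(6*a*k + 24*a + k^2 + 4*k)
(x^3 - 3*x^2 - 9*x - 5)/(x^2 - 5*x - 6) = (x^2 - 4*x - 5)/(x - 6)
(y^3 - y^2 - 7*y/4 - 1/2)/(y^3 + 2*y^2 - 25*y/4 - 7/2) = (2*y + 1)/(2*y + 7)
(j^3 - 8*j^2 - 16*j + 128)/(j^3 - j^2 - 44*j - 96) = (j - 4)/(j + 3)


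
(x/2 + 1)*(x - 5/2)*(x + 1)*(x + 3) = x^4/2 + 7*x^3/4 - 2*x^2 - 43*x/4 - 15/2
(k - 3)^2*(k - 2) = k^3 - 8*k^2 + 21*k - 18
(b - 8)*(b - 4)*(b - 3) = b^3 - 15*b^2 + 68*b - 96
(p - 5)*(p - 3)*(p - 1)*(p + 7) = p^4 - 2*p^3 - 40*p^2 + 146*p - 105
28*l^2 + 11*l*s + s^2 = (4*l + s)*(7*l + s)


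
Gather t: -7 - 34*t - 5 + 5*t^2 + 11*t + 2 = 5*t^2 - 23*t - 10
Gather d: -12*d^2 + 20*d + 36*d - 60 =-12*d^2 + 56*d - 60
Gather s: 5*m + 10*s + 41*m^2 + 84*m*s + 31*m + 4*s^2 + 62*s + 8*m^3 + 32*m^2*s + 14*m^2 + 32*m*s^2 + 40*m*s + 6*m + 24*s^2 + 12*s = 8*m^3 + 55*m^2 + 42*m + s^2*(32*m + 28) + s*(32*m^2 + 124*m + 84)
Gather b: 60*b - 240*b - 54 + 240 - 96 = 90 - 180*b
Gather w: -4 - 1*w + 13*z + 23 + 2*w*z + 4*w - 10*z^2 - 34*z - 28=w*(2*z + 3) - 10*z^2 - 21*z - 9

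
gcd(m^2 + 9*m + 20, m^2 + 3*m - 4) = m + 4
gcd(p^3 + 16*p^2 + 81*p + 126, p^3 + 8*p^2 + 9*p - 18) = p^2 + 9*p + 18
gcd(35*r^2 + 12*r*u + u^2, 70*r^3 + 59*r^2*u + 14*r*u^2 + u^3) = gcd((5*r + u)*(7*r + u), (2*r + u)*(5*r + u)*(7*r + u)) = 35*r^2 + 12*r*u + u^2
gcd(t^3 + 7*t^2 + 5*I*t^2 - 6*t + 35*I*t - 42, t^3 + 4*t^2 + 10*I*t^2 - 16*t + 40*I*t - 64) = t + 2*I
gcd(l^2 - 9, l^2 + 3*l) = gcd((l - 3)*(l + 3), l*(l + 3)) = l + 3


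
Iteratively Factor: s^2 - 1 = (s + 1)*(s - 1)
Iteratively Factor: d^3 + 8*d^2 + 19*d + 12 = (d + 4)*(d^2 + 4*d + 3) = (d + 1)*(d + 4)*(d + 3)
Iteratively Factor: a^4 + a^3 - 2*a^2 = (a + 2)*(a^3 - a^2) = a*(a + 2)*(a^2 - a) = a*(a - 1)*(a + 2)*(a)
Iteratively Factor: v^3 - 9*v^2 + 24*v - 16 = (v - 1)*(v^2 - 8*v + 16) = (v - 4)*(v - 1)*(v - 4)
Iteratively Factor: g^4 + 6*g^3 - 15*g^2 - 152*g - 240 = (g + 4)*(g^3 + 2*g^2 - 23*g - 60) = (g + 3)*(g + 4)*(g^2 - g - 20) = (g - 5)*(g + 3)*(g + 4)*(g + 4)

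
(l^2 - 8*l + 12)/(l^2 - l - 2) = (l - 6)/(l + 1)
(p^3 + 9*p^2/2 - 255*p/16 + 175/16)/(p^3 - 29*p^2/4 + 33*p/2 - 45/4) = (4*p^2 + 23*p - 35)/(4*(p^2 - 6*p + 9))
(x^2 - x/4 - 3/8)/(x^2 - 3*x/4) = (x + 1/2)/x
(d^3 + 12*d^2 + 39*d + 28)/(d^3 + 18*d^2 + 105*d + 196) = (d + 1)/(d + 7)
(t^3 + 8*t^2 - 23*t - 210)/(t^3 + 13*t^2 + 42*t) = (t - 5)/t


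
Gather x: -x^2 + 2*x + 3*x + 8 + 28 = -x^2 + 5*x + 36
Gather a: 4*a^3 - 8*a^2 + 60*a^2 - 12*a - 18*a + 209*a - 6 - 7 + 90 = 4*a^3 + 52*a^2 + 179*a + 77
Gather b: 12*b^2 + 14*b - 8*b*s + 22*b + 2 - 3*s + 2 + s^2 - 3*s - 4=12*b^2 + b*(36 - 8*s) + s^2 - 6*s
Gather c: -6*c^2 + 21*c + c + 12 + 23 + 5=-6*c^2 + 22*c + 40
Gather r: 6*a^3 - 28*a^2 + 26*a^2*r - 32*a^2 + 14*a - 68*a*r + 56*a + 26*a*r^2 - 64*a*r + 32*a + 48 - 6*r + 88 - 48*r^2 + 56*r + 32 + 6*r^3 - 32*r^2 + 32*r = 6*a^3 - 60*a^2 + 102*a + 6*r^3 + r^2*(26*a - 80) + r*(26*a^2 - 132*a + 82) + 168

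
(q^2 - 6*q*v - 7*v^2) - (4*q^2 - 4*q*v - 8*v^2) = -3*q^2 - 2*q*v + v^2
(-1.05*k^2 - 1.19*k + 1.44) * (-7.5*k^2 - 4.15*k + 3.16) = 7.875*k^4 + 13.2825*k^3 - 9.1795*k^2 - 9.7364*k + 4.5504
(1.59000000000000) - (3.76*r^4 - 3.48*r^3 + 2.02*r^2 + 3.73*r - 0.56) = -3.76*r^4 + 3.48*r^3 - 2.02*r^2 - 3.73*r + 2.15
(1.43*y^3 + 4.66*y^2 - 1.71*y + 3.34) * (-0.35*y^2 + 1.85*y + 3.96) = -0.5005*y^5 + 1.0145*y^4 + 14.8823*y^3 + 14.1211*y^2 - 0.592599999999999*y + 13.2264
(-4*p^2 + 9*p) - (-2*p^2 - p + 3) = -2*p^2 + 10*p - 3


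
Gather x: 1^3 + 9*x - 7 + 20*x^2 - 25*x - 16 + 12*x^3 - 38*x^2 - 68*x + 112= 12*x^3 - 18*x^2 - 84*x + 90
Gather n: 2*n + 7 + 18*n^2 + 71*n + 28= 18*n^2 + 73*n + 35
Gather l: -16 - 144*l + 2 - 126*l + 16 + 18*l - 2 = -252*l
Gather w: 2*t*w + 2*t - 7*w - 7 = 2*t + w*(2*t - 7) - 7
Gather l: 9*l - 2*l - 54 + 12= 7*l - 42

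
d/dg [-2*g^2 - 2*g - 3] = -4*g - 2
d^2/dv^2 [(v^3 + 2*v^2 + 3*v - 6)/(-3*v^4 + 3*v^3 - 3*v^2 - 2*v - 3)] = 2*(-9*v^9 - 54*v^8 - 81*v^7 + 789*v^6 - 810*v^5 + 1071*v^4 - 244*v^3 - 396*v^2 + 324*v - 30)/(27*v^12 - 81*v^11 + 162*v^10 - 135*v^9 + 135*v^8 - 81*v^7 + 198*v^6 - 36*v^5 + 90*v^4 + 35*v^3 + 117*v^2 + 54*v + 27)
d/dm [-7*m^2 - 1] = -14*m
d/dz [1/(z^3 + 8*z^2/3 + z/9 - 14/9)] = 9*(-27*z^2 - 48*z - 1)/(9*z^3 + 24*z^2 + z - 14)^2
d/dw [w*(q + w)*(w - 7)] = w*(q + w) + w*(w - 7) + (q + w)*(w - 7)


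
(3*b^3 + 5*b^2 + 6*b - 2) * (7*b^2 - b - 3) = 21*b^5 + 32*b^4 + 28*b^3 - 35*b^2 - 16*b + 6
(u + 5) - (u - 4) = 9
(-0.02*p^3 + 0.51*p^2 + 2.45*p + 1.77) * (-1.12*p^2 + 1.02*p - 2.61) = 0.0224*p^5 - 0.5916*p^4 - 2.1716*p^3 - 0.8145*p^2 - 4.5891*p - 4.6197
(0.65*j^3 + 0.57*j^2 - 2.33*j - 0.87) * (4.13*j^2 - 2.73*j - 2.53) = 2.6845*j^5 + 0.5796*j^4 - 12.8235*j^3 + 1.3257*j^2 + 8.27*j + 2.2011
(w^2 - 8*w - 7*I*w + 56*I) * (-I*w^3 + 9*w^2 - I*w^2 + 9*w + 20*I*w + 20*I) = -I*w^5 + 2*w^4 + 7*I*w^4 - 14*w^3 - 35*I*w^3 + 124*w^2 + 301*I*w^2 - 980*w + 344*I*w - 1120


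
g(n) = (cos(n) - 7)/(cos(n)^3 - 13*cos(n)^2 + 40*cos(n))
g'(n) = (cos(n) - 7)*(3*sin(n)*cos(n)^2 - 26*sin(n)*cos(n) + 40*sin(n))/(cos(n)^3 - 13*cos(n)^2 + 40*cos(n))^2 - sin(n)/(cos(n)^3 - 13*cos(n)^2 + 40*cos(n))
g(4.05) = 0.26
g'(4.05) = 0.36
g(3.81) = 0.20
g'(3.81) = 0.17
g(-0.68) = -0.26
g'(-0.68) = 0.18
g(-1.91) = 0.50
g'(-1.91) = 1.49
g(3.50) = 0.16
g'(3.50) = 0.07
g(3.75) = 0.19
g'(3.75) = 0.15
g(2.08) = 0.33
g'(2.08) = -0.64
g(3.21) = 0.15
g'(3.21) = 0.01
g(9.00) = 0.16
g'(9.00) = -0.09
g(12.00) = -0.25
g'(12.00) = 0.13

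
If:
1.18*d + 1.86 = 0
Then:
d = -1.58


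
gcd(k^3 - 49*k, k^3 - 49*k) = k^3 - 49*k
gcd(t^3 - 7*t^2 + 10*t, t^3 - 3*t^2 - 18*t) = t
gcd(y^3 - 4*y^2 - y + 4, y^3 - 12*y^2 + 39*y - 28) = y^2 - 5*y + 4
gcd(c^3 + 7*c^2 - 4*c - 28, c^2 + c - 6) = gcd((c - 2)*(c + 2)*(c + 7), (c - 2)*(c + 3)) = c - 2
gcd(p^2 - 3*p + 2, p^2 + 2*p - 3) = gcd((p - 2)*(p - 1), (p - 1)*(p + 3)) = p - 1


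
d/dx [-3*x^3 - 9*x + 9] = -9*x^2 - 9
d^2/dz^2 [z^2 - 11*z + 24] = 2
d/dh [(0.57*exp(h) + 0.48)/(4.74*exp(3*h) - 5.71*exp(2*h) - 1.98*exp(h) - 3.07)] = (-5.4036*exp(3*h) - 3.5709*exp(2*h) + 5.4816*exp(h) - 0.7995)*exp(h)/(22.4676*exp(6*h) - 54.1308*exp(5*h) + 13.8337*exp(4*h) - 6.492*exp(3*h) + 38.9798*exp(2*h) + 12.1572*exp(h) + 9.4249)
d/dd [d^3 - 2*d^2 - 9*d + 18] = 3*d^2 - 4*d - 9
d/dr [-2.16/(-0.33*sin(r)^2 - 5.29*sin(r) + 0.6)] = -(1.4256*sin(r) + 11.4264)*cos(r)/(0.33*sin(r)^2 + 5.29*sin(r) - 0.6)^2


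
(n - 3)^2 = n^2 - 6*n + 9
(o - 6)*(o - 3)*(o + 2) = o^3 - 7*o^2 + 36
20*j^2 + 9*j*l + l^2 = (4*j + l)*(5*j + l)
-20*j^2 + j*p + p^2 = (-4*j + p)*(5*j + p)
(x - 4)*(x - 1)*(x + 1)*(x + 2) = x^4 - 2*x^3 - 9*x^2 + 2*x + 8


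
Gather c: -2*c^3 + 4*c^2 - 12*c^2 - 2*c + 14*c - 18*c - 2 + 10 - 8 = -2*c^3 - 8*c^2 - 6*c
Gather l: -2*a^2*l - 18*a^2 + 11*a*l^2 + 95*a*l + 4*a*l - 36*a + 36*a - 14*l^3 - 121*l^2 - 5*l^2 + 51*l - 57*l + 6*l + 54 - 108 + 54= -18*a^2 - 14*l^3 + l^2*(11*a - 126) + l*(-2*a^2 + 99*a)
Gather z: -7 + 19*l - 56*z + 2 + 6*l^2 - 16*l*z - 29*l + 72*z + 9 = 6*l^2 - 10*l + z*(16 - 16*l) + 4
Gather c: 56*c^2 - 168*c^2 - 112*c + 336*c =-112*c^2 + 224*c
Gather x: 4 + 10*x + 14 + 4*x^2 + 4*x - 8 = 4*x^2 + 14*x + 10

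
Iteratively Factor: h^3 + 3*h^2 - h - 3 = (h + 1)*(h^2 + 2*h - 3) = (h - 1)*(h + 1)*(h + 3)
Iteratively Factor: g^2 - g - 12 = (g - 4)*(g + 3)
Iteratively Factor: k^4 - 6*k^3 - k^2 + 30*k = (k - 5)*(k^3 - k^2 - 6*k) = (k - 5)*(k + 2)*(k^2 - 3*k) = k*(k - 5)*(k + 2)*(k - 3)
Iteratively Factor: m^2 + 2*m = (m)*(m + 2)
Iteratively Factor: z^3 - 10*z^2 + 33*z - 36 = (z - 4)*(z^2 - 6*z + 9) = (z - 4)*(z - 3)*(z - 3)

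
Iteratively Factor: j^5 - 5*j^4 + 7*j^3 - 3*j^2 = (j - 1)*(j^4 - 4*j^3 + 3*j^2) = (j - 3)*(j - 1)*(j^3 - j^2) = j*(j - 3)*(j - 1)*(j^2 - j) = j^2*(j - 3)*(j - 1)*(j - 1)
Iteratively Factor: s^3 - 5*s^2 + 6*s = (s - 3)*(s^2 - 2*s) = (s - 3)*(s - 2)*(s)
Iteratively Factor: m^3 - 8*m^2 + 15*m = (m - 3)*(m^2 - 5*m) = m*(m - 3)*(m - 5)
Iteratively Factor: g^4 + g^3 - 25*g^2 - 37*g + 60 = (g - 5)*(g^3 + 6*g^2 + 5*g - 12) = (g - 5)*(g - 1)*(g^2 + 7*g + 12) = (g - 5)*(g - 1)*(g + 4)*(g + 3)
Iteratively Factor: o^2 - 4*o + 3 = (o - 3)*(o - 1)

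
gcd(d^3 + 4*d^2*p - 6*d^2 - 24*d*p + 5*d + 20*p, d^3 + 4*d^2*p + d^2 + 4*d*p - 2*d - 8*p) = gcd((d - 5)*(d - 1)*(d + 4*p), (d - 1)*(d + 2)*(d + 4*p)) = d^2 + 4*d*p - d - 4*p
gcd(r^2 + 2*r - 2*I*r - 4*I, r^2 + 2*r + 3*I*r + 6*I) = r + 2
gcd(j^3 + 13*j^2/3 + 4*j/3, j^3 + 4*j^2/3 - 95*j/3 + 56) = 1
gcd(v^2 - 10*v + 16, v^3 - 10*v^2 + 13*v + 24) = v - 8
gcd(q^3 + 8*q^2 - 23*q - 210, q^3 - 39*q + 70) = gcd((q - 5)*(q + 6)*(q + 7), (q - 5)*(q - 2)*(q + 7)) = q^2 + 2*q - 35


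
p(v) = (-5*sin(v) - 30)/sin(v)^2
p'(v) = -2*(-5*sin(v) - 30)*cos(v)/sin(v)^3 - 5*cos(v)/sin(v)^2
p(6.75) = -159.23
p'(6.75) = 609.86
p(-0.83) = -48.32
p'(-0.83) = -94.57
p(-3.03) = -2374.20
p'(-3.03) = 42775.08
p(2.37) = -68.87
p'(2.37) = -134.23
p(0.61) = -100.14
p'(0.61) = 274.07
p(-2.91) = -547.66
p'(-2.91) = 4737.02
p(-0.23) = -555.28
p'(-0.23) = -4836.77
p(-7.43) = -30.63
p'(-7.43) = -30.12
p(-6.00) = -402.15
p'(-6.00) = 2702.37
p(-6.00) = -402.15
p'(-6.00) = 2702.37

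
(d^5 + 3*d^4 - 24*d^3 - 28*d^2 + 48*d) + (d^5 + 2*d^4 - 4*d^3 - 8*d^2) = 2*d^5 + 5*d^4 - 28*d^3 - 36*d^2 + 48*d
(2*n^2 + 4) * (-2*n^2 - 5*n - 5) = -4*n^4 - 10*n^3 - 18*n^2 - 20*n - 20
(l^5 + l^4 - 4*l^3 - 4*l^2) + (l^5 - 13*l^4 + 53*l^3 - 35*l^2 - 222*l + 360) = 2*l^5 - 12*l^4 + 49*l^3 - 39*l^2 - 222*l + 360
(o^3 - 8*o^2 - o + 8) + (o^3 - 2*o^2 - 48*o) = 2*o^3 - 10*o^2 - 49*o + 8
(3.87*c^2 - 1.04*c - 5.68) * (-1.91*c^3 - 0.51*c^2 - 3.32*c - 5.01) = -7.3917*c^5 + 0.0126999999999999*c^4 - 1.4692*c^3 - 13.0391*c^2 + 24.068*c + 28.4568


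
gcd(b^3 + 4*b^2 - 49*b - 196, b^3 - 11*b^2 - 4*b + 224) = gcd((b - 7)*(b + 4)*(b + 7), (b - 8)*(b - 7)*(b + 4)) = b^2 - 3*b - 28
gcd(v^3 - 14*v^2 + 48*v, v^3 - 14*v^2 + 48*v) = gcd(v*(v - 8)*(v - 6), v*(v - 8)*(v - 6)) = v^3 - 14*v^2 + 48*v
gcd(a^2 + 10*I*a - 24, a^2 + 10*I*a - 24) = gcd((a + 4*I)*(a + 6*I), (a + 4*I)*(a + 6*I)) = a^2 + 10*I*a - 24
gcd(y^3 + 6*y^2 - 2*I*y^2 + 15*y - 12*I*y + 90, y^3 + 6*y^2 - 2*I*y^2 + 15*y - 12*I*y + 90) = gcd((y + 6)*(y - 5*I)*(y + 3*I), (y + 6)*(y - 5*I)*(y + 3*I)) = y^3 + y^2*(6 - 2*I) + y*(15 - 12*I) + 90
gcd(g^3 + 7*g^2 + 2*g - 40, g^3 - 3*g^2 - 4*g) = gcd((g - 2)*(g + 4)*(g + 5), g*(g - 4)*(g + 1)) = 1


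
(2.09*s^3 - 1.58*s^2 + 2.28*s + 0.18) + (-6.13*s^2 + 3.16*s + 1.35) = 2.09*s^3 - 7.71*s^2 + 5.44*s + 1.53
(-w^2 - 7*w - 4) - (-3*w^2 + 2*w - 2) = 2*w^2 - 9*w - 2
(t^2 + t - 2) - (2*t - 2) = t^2 - t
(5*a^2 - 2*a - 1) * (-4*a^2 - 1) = -20*a^4 + 8*a^3 - a^2 + 2*a + 1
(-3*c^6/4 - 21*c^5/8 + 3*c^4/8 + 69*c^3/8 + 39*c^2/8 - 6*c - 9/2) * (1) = -3*c^6/4 - 21*c^5/8 + 3*c^4/8 + 69*c^3/8 + 39*c^2/8 - 6*c - 9/2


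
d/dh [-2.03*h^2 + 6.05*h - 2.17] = 6.05 - 4.06*h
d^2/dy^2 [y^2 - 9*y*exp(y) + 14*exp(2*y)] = -9*y*exp(y) + 56*exp(2*y) - 18*exp(y) + 2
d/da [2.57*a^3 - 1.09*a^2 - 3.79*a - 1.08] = 7.71*a^2 - 2.18*a - 3.79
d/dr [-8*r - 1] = -8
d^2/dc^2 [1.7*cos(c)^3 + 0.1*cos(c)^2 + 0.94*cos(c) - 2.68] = -2.215*cos(c) - 0.2*cos(2*c) - 3.825*cos(3*c)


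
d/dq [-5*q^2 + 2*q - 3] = 2 - 10*q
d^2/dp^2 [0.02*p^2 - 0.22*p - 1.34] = 0.0400000000000000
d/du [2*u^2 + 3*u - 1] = 4*u + 3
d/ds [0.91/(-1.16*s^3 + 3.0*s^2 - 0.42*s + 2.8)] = (3.1668*s^2 - 5.46*s + 0.3822)/(1.16*s^3 - 3.0*s^2 + 0.42*s - 2.8)^2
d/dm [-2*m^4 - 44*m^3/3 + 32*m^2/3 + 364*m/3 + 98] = -8*m^3 - 44*m^2 + 64*m/3 + 364/3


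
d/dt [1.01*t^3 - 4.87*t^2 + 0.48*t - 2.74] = 3.03*t^2 - 9.74*t + 0.48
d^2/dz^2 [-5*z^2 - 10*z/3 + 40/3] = -10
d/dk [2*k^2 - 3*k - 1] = 4*k - 3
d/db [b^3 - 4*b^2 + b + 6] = 3*b^2 - 8*b + 1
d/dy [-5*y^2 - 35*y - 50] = -10*y - 35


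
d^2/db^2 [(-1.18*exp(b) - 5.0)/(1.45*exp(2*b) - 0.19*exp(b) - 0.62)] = (-2.48095*exp(4*b) - 42.37509*exp(3*b) - 2.23242*exp(2*b) - 18.021496*exp(b) + 0.135408)*exp(b)/(3.048625*exp(6*b) - 1.198425*exp(5*b) - 3.753615*exp(4*b) + 1.018001*exp(3*b) + 1.604994*exp(2*b) - 0.219108*exp(b) - 0.238328)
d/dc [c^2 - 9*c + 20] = 2*c - 9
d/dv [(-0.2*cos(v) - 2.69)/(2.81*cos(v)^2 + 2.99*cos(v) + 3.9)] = (0.562*sin(v)^2 - 15.1178*cos(v) - 7.8251)*sin(v)/(2.81*cos(v)^2 + 2.99*cos(v) + 3.9)^2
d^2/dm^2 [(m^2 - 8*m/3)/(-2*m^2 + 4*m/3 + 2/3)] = (54*m^3 - 27*m^2 + 72*m - 19)/(27*m^6 - 54*m^5 + 9*m^4 + 28*m^3 - 3*m^2 - 6*m - 1)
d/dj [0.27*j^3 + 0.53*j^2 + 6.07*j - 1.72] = 0.81*j^2 + 1.06*j + 6.07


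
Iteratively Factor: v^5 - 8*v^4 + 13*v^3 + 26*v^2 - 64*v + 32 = (v - 4)*(v^4 - 4*v^3 - 3*v^2 + 14*v - 8) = (v - 4)^2*(v^3 - 3*v + 2) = (v - 4)^2*(v + 2)*(v^2 - 2*v + 1) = (v - 4)^2*(v - 1)*(v + 2)*(v - 1)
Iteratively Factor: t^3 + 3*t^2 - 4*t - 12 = (t + 3)*(t^2 - 4) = (t + 2)*(t + 3)*(t - 2)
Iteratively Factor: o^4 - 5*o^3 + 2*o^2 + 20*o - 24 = (o - 2)*(o^3 - 3*o^2 - 4*o + 12) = (o - 2)^2*(o^2 - o - 6) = (o - 3)*(o - 2)^2*(o + 2)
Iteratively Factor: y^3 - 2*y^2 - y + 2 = (y + 1)*(y^2 - 3*y + 2) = (y - 1)*(y + 1)*(y - 2)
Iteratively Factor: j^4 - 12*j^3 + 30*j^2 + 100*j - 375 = (j - 5)*(j^3 - 7*j^2 - 5*j + 75) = (j - 5)^2*(j^2 - 2*j - 15) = (j - 5)^2*(j + 3)*(j - 5)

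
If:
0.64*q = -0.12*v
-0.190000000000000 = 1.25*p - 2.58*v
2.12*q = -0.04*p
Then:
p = -0.19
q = 0.00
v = -0.02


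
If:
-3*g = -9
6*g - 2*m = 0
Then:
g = 3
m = 9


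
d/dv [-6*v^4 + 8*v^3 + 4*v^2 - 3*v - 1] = -24*v^3 + 24*v^2 + 8*v - 3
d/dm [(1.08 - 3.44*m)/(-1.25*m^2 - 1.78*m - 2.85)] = (-4.3*m^2 + 2.7*m + 11.7264)/(1.5625*m^4 + 4.45*m^3 + 10.2934*m^2 + 10.146*m + 8.1225)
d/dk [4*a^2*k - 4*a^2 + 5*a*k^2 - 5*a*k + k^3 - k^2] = 4*a^2 + 10*a*k - 5*a + 3*k^2 - 2*k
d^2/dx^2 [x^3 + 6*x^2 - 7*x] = 6*x + 12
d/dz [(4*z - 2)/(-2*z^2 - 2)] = 2*(z^2 - z - 1)/(z^4 + 2*z^2 + 1)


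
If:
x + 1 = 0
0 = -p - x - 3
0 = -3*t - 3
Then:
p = -2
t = -1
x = -1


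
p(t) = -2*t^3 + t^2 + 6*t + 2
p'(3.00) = -42.00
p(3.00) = -25.00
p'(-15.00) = -1374.00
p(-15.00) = 6887.00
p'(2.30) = -21.14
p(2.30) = -3.24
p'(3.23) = -50.14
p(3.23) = -35.58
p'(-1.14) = -4.08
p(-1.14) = -0.58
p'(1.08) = 1.16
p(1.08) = 7.13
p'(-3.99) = -97.50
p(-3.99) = 121.02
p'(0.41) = 5.81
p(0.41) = 4.49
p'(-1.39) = -8.37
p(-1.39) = 0.96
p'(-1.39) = -8.37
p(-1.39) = 0.96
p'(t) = -6*t^2 + 2*t + 6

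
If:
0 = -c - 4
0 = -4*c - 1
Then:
No Solution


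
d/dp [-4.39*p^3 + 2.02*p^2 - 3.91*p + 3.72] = -13.17*p^2 + 4.04*p - 3.91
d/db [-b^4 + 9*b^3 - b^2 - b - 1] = -4*b^3 + 27*b^2 - 2*b - 1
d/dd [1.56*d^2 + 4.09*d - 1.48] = 3.12*d + 4.09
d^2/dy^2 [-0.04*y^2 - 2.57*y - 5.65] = -0.0800000000000000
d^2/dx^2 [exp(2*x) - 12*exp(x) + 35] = 4*(exp(x) - 3)*exp(x)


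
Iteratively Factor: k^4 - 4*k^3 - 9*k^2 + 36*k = (k + 3)*(k^3 - 7*k^2 + 12*k) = (k - 3)*(k + 3)*(k^2 - 4*k) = k*(k - 3)*(k + 3)*(k - 4)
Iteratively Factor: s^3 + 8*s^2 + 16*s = (s + 4)*(s^2 + 4*s) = s*(s + 4)*(s + 4)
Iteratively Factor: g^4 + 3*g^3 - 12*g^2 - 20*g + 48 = (g - 2)*(g^3 + 5*g^2 - 2*g - 24) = (g - 2)^2*(g^2 + 7*g + 12) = (g - 2)^2*(g + 4)*(g + 3)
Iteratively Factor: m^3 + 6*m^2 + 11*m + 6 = (m + 1)*(m^2 + 5*m + 6) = (m + 1)*(m + 3)*(m + 2)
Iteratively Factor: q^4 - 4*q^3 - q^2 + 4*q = (q)*(q^3 - 4*q^2 - q + 4) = q*(q + 1)*(q^2 - 5*q + 4) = q*(q - 4)*(q + 1)*(q - 1)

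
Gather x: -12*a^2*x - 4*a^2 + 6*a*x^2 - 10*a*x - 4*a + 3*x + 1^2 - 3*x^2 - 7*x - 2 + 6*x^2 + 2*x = -4*a^2 - 4*a + x^2*(6*a + 3) + x*(-12*a^2 - 10*a - 2) - 1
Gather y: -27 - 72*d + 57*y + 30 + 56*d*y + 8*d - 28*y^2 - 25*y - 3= -64*d - 28*y^2 + y*(56*d + 32)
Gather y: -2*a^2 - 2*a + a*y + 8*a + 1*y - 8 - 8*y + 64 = -2*a^2 + 6*a + y*(a - 7) + 56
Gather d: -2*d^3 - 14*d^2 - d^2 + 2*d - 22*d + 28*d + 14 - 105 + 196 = -2*d^3 - 15*d^2 + 8*d + 105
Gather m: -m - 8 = -m - 8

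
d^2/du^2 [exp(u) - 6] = exp(u)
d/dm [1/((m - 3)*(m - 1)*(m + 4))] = (13 - 3*m^2)/(m^6 - 26*m^4 + 24*m^3 + 169*m^2 - 312*m + 144)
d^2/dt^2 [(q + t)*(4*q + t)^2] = 18*q + 6*t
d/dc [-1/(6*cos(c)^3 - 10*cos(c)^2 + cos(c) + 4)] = (-18*cos(c)^2 + 20*cos(c) - 1)*sin(c)/(6*cos(c)^3 - 10*cos(c)^2 + cos(c) + 4)^2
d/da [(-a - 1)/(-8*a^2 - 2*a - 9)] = (-8*a^2 - 16*a + 7)/(64*a^4 + 32*a^3 + 148*a^2 + 36*a + 81)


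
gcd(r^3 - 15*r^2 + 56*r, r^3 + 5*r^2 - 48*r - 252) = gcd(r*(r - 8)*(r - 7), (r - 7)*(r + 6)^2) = r - 7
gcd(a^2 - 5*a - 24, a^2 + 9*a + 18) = a + 3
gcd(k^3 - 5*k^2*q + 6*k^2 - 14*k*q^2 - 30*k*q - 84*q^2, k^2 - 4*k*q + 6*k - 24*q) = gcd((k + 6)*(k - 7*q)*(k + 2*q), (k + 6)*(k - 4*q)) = k + 6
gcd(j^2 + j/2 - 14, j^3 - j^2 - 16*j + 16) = j + 4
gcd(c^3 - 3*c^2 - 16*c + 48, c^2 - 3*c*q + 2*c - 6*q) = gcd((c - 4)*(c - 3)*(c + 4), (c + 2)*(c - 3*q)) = 1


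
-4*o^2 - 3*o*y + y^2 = (-4*o + y)*(o + y)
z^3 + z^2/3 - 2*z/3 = z*(z - 2/3)*(z + 1)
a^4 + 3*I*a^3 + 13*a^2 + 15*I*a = a*(a - 3*I)*(a + I)*(a + 5*I)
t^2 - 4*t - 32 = (t - 8)*(t + 4)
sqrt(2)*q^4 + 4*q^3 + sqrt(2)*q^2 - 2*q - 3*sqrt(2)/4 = (q - sqrt(2)/2)*(q + sqrt(2)/2)*(q + 3*sqrt(2)/2)*(sqrt(2)*q + 1)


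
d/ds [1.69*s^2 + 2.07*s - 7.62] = 3.38*s + 2.07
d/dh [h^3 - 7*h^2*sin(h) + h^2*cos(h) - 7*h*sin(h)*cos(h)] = -h^2*sin(h) - 7*h^2*cos(h) + 3*h^2 - 14*h*sin(h) + 2*h*cos(h) - 7*h*cos(2*h) - 7*sin(2*h)/2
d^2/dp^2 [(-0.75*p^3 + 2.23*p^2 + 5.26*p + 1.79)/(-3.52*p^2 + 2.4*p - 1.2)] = (5.6843418860808e-14*p^4 - 165.721088*p^3 - 89.515776*p^2 + 230.52096*p - 42.21888)/(43.614208*p^6 - 89.21088*p^5 + 105.43104*p^4 - 74.6496*p^3 + 35.9424*p^2 - 10.368*p + 1.728)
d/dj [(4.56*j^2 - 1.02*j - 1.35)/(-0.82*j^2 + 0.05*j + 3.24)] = (-0.6084*j^2 + 27.3348*j - 3.2373)/(0.6724*j^4 - 0.082*j^3 - 5.3111*j^2 + 0.324*j + 10.4976)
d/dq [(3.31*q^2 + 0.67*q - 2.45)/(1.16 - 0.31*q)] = (-1.0261*q^2 + 7.6792*q + 0.0176999999999999)/(0.0961*q^2 - 0.7192*q + 1.3456)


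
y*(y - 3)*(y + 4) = y^3 + y^2 - 12*y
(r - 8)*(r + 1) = r^2 - 7*r - 8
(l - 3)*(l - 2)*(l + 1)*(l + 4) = l^4 - 15*l^2 + 10*l + 24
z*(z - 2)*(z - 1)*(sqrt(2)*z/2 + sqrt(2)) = sqrt(2)*z^4/2 - sqrt(2)*z^3/2 - 2*sqrt(2)*z^2 + 2*sqrt(2)*z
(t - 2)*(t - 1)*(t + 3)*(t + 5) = t^4 + 5*t^3 - 7*t^2 - 29*t + 30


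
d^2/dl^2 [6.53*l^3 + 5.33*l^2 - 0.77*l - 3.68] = 39.18*l + 10.66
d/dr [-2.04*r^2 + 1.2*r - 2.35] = 1.2 - 4.08*r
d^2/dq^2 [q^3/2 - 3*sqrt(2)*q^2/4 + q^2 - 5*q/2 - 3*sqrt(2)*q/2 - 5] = 3*q - 3*sqrt(2)/2 + 2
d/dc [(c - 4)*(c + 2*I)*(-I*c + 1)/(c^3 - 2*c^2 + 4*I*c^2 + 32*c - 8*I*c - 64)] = (c^4*(1 - 2*I) + c^3*(8 - 68*I) + c^2*(112 + 372*I) + c*(-448 - 544*I) + 832 + 128*I)/(c^6 + c^5*(-4 + 8*I) + c^4*(52 - 32*I) + c^3*(-192 + 288*I) + c^2*(1216 - 1024*I) + c*(-4096 + 1024*I) + 4096)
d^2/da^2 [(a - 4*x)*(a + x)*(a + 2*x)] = 6*a - 2*x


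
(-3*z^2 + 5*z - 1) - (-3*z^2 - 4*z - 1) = 9*z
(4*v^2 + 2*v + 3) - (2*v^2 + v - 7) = 2*v^2 + v + 10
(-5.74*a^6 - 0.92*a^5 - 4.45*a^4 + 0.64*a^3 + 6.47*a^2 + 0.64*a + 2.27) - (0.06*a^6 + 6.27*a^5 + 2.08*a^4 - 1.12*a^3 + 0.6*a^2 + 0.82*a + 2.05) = -5.8*a^6 - 7.19*a^5 - 6.53*a^4 + 1.76*a^3 + 5.87*a^2 - 0.18*a + 0.22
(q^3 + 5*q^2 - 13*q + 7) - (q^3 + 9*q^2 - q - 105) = -4*q^2 - 12*q + 112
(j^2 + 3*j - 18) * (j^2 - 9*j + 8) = j^4 - 6*j^3 - 37*j^2 + 186*j - 144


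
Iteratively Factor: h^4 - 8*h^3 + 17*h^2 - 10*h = (h)*(h^3 - 8*h^2 + 17*h - 10) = h*(h - 2)*(h^2 - 6*h + 5) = h*(h - 5)*(h - 2)*(h - 1)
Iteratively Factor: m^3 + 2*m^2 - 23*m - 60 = (m + 3)*(m^2 - m - 20) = (m - 5)*(m + 3)*(m + 4)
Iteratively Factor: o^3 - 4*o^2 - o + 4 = (o - 4)*(o^2 - 1) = (o - 4)*(o - 1)*(o + 1)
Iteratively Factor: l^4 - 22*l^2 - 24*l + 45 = (l + 3)*(l^3 - 3*l^2 - 13*l + 15) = (l - 5)*(l + 3)*(l^2 + 2*l - 3) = (l - 5)*(l + 3)^2*(l - 1)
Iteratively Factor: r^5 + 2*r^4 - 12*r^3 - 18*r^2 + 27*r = (r - 3)*(r^4 + 5*r^3 + 3*r^2 - 9*r) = (r - 3)*(r - 1)*(r^3 + 6*r^2 + 9*r) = (r - 3)*(r - 1)*(r + 3)*(r^2 + 3*r) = (r - 3)*(r - 1)*(r + 3)^2*(r)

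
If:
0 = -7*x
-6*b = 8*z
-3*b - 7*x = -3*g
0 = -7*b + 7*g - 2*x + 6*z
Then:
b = 0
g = 0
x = 0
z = 0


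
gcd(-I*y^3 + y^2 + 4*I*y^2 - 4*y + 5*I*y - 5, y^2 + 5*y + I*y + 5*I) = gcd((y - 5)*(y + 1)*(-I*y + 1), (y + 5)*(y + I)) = y + I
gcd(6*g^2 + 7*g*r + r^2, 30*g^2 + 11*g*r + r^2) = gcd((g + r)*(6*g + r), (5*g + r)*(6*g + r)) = 6*g + r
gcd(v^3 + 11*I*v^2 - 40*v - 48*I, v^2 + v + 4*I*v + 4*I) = v + 4*I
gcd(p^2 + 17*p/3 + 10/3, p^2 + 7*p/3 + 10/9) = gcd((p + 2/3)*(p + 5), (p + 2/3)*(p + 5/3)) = p + 2/3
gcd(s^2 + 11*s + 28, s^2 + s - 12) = s + 4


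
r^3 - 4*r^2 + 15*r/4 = r*(r - 5/2)*(r - 3/2)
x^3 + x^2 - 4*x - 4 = (x - 2)*(x + 1)*(x + 2)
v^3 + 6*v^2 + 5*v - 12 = (v - 1)*(v + 3)*(v + 4)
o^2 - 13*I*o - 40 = (o - 8*I)*(o - 5*I)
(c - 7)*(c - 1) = c^2 - 8*c + 7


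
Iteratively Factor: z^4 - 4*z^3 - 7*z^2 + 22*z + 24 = (z + 1)*(z^3 - 5*z^2 - 2*z + 24) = (z - 4)*(z + 1)*(z^2 - z - 6) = (z - 4)*(z + 1)*(z + 2)*(z - 3)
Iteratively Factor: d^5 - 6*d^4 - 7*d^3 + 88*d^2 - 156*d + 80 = (d - 1)*(d^4 - 5*d^3 - 12*d^2 + 76*d - 80) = (d - 2)*(d - 1)*(d^3 - 3*d^2 - 18*d + 40) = (d - 2)*(d - 1)*(d + 4)*(d^2 - 7*d + 10) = (d - 5)*(d - 2)*(d - 1)*(d + 4)*(d - 2)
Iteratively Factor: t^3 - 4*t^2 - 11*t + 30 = (t + 3)*(t^2 - 7*t + 10) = (t - 2)*(t + 3)*(t - 5)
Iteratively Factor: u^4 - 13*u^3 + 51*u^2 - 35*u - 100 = (u - 5)*(u^3 - 8*u^2 + 11*u + 20) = (u - 5)^2*(u^2 - 3*u - 4) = (u - 5)^2*(u + 1)*(u - 4)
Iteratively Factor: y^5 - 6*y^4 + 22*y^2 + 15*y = (y)*(y^4 - 6*y^3 + 22*y + 15) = y*(y - 3)*(y^3 - 3*y^2 - 9*y - 5) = y*(y - 3)*(y + 1)*(y^2 - 4*y - 5) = y*(y - 3)*(y + 1)^2*(y - 5)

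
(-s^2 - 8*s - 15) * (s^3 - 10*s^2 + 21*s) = -s^5 + 2*s^4 + 44*s^3 - 18*s^2 - 315*s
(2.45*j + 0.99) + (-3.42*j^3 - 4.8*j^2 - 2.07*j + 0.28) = -3.42*j^3 - 4.8*j^2 + 0.38*j + 1.27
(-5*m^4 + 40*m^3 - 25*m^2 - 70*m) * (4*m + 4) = -20*m^5 + 140*m^4 + 60*m^3 - 380*m^2 - 280*m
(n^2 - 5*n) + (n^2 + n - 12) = 2*n^2 - 4*n - 12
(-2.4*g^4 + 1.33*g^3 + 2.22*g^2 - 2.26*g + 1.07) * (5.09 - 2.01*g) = 4.824*g^5 - 14.8893*g^4 + 2.3075*g^3 + 15.8424*g^2 - 13.6541*g + 5.4463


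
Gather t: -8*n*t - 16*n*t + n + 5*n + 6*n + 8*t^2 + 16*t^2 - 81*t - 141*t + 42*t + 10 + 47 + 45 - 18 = 12*n + 24*t^2 + t*(-24*n - 180) + 84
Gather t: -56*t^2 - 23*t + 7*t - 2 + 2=-56*t^2 - 16*t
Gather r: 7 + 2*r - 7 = 2*r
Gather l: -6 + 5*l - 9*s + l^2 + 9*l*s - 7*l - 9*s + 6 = l^2 + l*(9*s - 2) - 18*s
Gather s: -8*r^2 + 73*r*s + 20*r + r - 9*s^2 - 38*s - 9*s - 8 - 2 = -8*r^2 + 21*r - 9*s^2 + s*(73*r - 47) - 10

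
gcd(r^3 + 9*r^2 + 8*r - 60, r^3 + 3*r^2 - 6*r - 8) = r - 2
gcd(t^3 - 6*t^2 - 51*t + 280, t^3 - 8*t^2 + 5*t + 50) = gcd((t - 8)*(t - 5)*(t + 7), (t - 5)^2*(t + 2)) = t - 5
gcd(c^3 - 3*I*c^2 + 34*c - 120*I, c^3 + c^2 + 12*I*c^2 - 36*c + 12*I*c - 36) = c + 6*I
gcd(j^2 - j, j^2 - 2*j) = j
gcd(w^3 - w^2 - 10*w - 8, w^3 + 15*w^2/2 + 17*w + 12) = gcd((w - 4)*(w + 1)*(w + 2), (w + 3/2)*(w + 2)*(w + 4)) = w + 2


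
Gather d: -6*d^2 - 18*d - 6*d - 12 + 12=-6*d^2 - 24*d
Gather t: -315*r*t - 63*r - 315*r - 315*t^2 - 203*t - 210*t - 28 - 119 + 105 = -378*r - 315*t^2 + t*(-315*r - 413) - 42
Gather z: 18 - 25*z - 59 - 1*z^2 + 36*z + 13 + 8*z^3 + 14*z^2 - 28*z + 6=8*z^3 + 13*z^2 - 17*z - 22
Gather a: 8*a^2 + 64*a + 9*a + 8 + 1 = 8*a^2 + 73*a + 9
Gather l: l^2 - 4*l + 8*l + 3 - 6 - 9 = l^2 + 4*l - 12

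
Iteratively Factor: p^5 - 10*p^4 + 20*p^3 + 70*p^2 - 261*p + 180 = (p - 1)*(p^4 - 9*p^3 + 11*p^2 + 81*p - 180) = (p - 3)*(p - 1)*(p^3 - 6*p^2 - 7*p + 60) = (p - 3)*(p - 1)*(p + 3)*(p^2 - 9*p + 20) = (p - 5)*(p - 3)*(p - 1)*(p + 3)*(p - 4)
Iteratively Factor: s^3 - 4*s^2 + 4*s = (s - 2)*(s^2 - 2*s) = (s - 2)^2*(s)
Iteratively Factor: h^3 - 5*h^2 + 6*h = (h - 3)*(h^2 - 2*h) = h*(h - 3)*(h - 2)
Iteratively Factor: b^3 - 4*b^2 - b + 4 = (b + 1)*(b^2 - 5*b + 4) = (b - 1)*(b + 1)*(b - 4)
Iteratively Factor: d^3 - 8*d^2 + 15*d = (d)*(d^2 - 8*d + 15) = d*(d - 5)*(d - 3)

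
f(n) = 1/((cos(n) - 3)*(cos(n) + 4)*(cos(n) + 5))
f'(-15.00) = 0.00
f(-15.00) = -0.02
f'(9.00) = 0.00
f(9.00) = -0.02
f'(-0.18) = -0.00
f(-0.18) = -0.02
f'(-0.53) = -0.00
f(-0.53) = -0.02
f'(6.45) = 0.00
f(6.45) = -0.02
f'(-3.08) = 0.00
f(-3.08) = -0.02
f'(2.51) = -0.00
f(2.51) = -0.02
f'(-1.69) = 0.00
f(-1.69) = -0.02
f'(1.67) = -0.00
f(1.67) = -0.02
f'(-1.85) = 0.00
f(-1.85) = -0.02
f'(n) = sin(n)/((cos(n) - 3)*(cos(n) + 4)*(cos(n) + 5)^2) + sin(n)/((cos(n) - 3)*(cos(n) + 4)^2*(cos(n) + 5)) + sin(n)/((cos(n) - 3)^2*(cos(n) + 4)*(cos(n) + 5)) = (-3*sin(n)^2 + 12*cos(n) - 4)*sin(n)/((cos(n) - 3)^2*(cos(n) + 4)^2*(cos(n) + 5)^2)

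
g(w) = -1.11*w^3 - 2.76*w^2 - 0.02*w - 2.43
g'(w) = -3.33*w^2 - 5.52*w - 0.02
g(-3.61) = 13.89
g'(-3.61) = -23.49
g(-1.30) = -4.63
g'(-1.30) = 1.53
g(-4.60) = 47.30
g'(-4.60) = -45.09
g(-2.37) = -3.11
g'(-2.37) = -5.64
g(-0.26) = -2.59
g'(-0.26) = 1.19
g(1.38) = -10.63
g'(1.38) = -13.98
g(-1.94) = -4.67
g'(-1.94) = -1.84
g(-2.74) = -0.26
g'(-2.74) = -9.90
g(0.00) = -2.43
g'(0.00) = -0.02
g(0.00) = -2.43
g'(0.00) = -0.02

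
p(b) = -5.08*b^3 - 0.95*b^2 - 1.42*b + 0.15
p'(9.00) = -1252.96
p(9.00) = -3792.90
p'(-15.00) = -3401.92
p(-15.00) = 16952.70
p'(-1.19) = -20.74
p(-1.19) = 9.06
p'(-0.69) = -7.36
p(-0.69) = 2.35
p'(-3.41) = -172.15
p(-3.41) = 195.38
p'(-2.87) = -121.50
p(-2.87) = 116.49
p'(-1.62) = -38.34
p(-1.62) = 21.55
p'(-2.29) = -76.99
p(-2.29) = 59.43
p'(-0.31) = -2.30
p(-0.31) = 0.65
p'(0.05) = -1.55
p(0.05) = 0.08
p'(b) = -15.24*b^2 - 1.9*b - 1.42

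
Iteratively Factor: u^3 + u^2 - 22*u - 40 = (u - 5)*(u^2 + 6*u + 8) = (u - 5)*(u + 4)*(u + 2)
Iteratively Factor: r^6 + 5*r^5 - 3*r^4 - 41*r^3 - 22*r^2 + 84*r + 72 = (r + 3)*(r^5 + 2*r^4 - 9*r^3 - 14*r^2 + 20*r + 24) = (r - 2)*(r + 3)*(r^4 + 4*r^3 - r^2 - 16*r - 12) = (r - 2)*(r + 2)*(r + 3)*(r^3 + 2*r^2 - 5*r - 6) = (r - 2)*(r + 1)*(r + 2)*(r + 3)*(r^2 + r - 6) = (r - 2)*(r + 1)*(r + 2)*(r + 3)^2*(r - 2)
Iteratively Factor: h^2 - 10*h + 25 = (h - 5)*(h - 5)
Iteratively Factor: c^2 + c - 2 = (c + 2)*(c - 1)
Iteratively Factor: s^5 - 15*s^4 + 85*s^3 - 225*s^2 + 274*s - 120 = (s - 4)*(s^4 - 11*s^3 + 41*s^2 - 61*s + 30) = (s - 5)*(s - 4)*(s^3 - 6*s^2 + 11*s - 6) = (s - 5)*(s - 4)*(s - 1)*(s^2 - 5*s + 6) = (s - 5)*(s - 4)*(s - 2)*(s - 1)*(s - 3)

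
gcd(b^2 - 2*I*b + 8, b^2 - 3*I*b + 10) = b + 2*I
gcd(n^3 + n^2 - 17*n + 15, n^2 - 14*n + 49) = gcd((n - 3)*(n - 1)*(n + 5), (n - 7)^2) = 1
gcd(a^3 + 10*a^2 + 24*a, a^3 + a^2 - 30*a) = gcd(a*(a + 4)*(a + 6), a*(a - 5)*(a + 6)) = a^2 + 6*a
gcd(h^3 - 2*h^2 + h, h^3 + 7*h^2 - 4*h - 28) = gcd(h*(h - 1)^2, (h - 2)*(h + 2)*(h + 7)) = 1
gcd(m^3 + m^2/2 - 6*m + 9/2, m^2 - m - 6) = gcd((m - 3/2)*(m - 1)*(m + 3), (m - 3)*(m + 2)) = 1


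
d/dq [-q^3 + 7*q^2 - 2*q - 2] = -3*q^2 + 14*q - 2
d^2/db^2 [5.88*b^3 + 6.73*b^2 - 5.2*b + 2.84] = 35.28*b + 13.46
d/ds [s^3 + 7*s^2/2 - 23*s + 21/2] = 3*s^2 + 7*s - 23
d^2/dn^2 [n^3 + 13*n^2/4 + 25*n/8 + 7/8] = 6*n + 13/2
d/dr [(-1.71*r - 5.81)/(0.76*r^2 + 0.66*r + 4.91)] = (1.2996*r^2 + 8.8312*r - 4.5615)/(0.5776*r^4 + 1.0032*r^3 + 7.8988*r^2 + 6.4812*r + 24.1081)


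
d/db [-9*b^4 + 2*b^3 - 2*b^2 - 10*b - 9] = -36*b^3 + 6*b^2 - 4*b - 10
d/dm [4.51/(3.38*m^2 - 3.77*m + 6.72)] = (17.0027 - 30.4876*m)/(3.38*m^2 - 3.77*m + 6.72)^2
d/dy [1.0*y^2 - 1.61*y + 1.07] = 2.0*y - 1.61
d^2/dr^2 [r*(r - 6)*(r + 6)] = 6*r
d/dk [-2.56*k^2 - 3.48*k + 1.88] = -5.12*k - 3.48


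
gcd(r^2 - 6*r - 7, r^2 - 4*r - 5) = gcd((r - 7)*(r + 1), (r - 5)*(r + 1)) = r + 1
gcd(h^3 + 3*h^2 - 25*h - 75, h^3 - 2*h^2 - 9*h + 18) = h + 3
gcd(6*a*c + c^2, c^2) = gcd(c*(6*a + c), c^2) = c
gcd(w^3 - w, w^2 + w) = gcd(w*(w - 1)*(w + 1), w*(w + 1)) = w^2 + w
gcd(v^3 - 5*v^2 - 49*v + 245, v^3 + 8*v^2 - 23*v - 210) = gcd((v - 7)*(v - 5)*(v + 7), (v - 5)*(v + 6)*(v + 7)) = v^2 + 2*v - 35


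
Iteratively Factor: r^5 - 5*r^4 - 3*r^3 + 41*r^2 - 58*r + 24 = (r + 3)*(r^4 - 8*r^3 + 21*r^2 - 22*r + 8) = (r - 1)*(r + 3)*(r^3 - 7*r^2 + 14*r - 8) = (r - 4)*(r - 1)*(r + 3)*(r^2 - 3*r + 2) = (r - 4)*(r - 2)*(r - 1)*(r + 3)*(r - 1)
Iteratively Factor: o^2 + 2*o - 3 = (o + 3)*(o - 1)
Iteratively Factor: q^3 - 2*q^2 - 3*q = (q + 1)*(q^2 - 3*q) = (q - 3)*(q + 1)*(q)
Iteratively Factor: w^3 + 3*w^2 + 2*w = (w + 2)*(w^2 + w) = w*(w + 2)*(w + 1)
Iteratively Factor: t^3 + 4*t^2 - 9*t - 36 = (t + 4)*(t^2 - 9) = (t - 3)*(t + 4)*(t + 3)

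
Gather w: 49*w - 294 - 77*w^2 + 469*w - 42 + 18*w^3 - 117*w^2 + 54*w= 18*w^3 - 194*w^2 + 572*w - 336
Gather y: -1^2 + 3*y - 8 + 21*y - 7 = 24*y - 16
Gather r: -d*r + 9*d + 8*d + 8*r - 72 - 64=17*d + r*(8 - d) - 136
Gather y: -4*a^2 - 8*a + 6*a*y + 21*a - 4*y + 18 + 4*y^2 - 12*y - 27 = -4*a^2 + 13*a + 4*y^2 + y*(6*a - 16) - 9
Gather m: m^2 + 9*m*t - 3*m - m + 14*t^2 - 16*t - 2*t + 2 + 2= m^2 + m*(9*t - 4) + 14*t^2 - 18*t + 4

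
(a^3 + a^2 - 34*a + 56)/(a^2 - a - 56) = (a^2 - 6*a + 8)/(a - 8)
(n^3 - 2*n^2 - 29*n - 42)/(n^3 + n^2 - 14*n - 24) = (n - 7)/(n - 4)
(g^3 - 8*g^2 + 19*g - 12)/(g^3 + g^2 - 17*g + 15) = (g - 4)/(g + 5)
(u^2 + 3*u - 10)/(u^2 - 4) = (u + 5)/(u + 2)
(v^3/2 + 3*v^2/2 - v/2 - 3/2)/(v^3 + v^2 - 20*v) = (v^3 + 3*v^2 - v - 3)/(2*v*(v^2 + v - 20))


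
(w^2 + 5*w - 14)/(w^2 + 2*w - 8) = (w + 7)/(w + 4)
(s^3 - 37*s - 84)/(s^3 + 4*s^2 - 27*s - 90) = (s^2 - 3*s - 28)/(s^2 + s - 30)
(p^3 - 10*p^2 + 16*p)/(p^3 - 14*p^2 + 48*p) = (p - 2)/(p - 6)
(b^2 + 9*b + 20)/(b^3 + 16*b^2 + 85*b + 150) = (b + 4)/(b^2 + 11*b + 30)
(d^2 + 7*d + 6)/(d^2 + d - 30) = (d + 1)/(d - 5)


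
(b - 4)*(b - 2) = b^2 - 6*b + 8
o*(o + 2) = o^2 + 2*o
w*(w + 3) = w^2 + 3*w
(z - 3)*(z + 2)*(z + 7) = z^3 + 6*z^2 - 13*z - 42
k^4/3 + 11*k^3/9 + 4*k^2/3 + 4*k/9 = k*(k/3 + 1/3)*(k + 2/3)*(k + 2)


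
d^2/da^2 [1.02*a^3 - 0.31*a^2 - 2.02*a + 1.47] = 6.12*a - 0.62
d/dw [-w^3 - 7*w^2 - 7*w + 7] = -3*w^2 - 14*w - 7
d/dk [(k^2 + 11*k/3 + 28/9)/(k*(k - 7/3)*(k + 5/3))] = (-81*k^4 - 594*k^3 - 873*k^2 + 336*k + 980)/(k^2*(81*k^4 - 108*k^3 - 594*k^2 + 420*k + 1225))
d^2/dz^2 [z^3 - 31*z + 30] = 6*z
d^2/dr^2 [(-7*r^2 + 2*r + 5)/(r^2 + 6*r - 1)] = 4*(22*r^3 - 3*r^2 + 48*r + 95)/(r^6 + 18*r^5 + 105*r^4 + 180*r^3 - 105*r^2 + 18*r - 1)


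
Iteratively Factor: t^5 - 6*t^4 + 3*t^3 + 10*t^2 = (t - 5)*(t^4 - t^3 - 2*t^2) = t*(t - 5)*(t^3 - t^2 - 2*t) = t*(t - 5)*(t - 2)*(t^2 + t) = t^2*(t - 5)*(t - 2)*(t + 1)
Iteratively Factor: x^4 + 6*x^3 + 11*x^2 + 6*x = (x + 1)*(x^3 + 5*x^2 + 6*x) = (x + 1)*(x + 2)*(x^2 + 3*x) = (x + 1)*(x + 2)*(x + 3)*(x)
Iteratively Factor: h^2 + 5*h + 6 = (h + 2)*(h + 3)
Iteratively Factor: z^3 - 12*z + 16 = (z + 4)*(z^2 - 4*z + 4) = (z - 2)*(z + 4)*(z - 2)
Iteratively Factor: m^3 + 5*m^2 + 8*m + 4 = (m + 1)*(m^2 + 4*m + 4) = (m + 1)*(m + 2)*(m + 2)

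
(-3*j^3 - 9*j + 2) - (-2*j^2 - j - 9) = -3*j^3 + 2*j^2 - 8*j + 11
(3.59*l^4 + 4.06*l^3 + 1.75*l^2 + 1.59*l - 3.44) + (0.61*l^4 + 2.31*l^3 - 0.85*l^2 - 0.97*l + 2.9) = 4.2*l^4 + 6.37*l^3 + 0.9*l^2 + 0.62*l - 0.54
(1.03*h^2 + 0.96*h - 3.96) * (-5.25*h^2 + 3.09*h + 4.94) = -5.4075*h^4 - 1.8573*h^3 + 28.8446*h^2 - 7.494*h - 19.5624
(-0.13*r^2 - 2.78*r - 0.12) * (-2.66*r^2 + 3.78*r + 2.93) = 0.3458*r^4 + 6.9034*r^3 - 10.5701*r^2 - 8.599*r - 0.3516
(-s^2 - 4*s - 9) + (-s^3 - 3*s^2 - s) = -s^3 - 4*s^2 - 5*s - 9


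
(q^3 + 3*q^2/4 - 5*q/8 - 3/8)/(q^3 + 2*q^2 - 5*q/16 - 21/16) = 2*(2*q + 1)/(4*q + 7)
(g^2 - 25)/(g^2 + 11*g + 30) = (g - 5)/(g + 6)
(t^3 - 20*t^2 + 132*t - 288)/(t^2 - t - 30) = (t^2 - 14*t + 48)/(t + 5)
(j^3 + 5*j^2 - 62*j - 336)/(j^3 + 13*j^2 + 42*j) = (j - 8)/j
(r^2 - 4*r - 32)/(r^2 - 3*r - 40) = (r + 4)/(r + 5)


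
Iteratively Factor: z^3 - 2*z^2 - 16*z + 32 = (z + 4)*(z^2 - 6*z + 8) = (z - 4)*(z + 4)*(z - 2)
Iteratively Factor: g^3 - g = (g)*(g^2 - 1) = g*(g - 1)*(g + 1)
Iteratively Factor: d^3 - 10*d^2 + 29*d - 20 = (d - 4)*(d^2 - 6*d + 5) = (d - 5)*(d - 4)*(d - 1)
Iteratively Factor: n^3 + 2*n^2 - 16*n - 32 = (n + 2)*(n^2 - 16) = (n - 4)*(n + 2)*(n + 4)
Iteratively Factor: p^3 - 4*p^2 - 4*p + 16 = (p - 2)*(p^2 - 2*p - 8) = (p - 4)*(p - 2)*(p + 2)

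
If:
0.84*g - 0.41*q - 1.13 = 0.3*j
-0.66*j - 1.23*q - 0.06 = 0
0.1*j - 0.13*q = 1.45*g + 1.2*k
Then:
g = 1.31277056277056 - 0.177489177489178*q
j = -1.86363636363636*q - 0.0909090909090909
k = -0.0491702741702742*q - 1.59384018759019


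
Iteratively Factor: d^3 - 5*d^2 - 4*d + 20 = (d - 5)*(d^2 - 4) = (d - 5)*(d + 2)*(d - 2)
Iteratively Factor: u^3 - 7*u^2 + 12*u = (u - 3)*(u^2 - 4*u) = u*(u - 3)*(u - 4)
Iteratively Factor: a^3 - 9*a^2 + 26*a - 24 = (a - 3)*(a^2 - 6*a + 8) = (a - 4)*(a - 3)*(a - 2)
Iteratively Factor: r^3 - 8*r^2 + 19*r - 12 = (r - 1)*(r^2 - 7*r + 12) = (r - 4)*(r - 1)*(r - 3)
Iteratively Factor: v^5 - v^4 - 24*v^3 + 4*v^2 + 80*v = (v - 2)*(v^4 + v^3 - 22*v^2 - 40*v) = (v - 2)*(v + 4)*(v^3 - 3*v^2 - 10*v) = v*(v - 2)*(v + 4)*(v^2 - 3*v - 10) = v*(v - 2)*(v + 2)*(v + 4)*(v - 5)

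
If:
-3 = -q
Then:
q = 3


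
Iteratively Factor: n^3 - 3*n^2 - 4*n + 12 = (n - 3)*(n^2 - 4) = (n - 3)*(n - 2)*(n + 2)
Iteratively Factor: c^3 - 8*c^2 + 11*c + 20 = (c - 5)*(c^2 - 3*c - 4) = (c - 5)*(c - 4)*(c + 1)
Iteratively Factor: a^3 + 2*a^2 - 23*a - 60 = (a + 4)*(a^2 - 2*a - 15) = (a - 5)*(a + 4)*(a + 3)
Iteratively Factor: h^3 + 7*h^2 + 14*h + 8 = (h + 2)*(h^2 + 5*h + 4) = (h + 2)*(h + 4)*(h + 1)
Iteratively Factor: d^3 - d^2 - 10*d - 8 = (d + 2)*(d^2 - 3*d - 4) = (d + 1)*(d + 2)*(d - 4)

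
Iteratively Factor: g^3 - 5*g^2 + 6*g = (g)*(g^2 - 5*g + 6) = g*(g - 3)*(g - 2)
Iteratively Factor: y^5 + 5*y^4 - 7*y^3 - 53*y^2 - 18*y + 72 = (y + 3)*(y^4 + 2*y^3 - 13*y^2 - 14*y + 24) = (y + 3)*(y + 4)*(y^3 - 2*y^2 - 5*y + 6) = (y - 3)*(y + 3)*(y + 4)*(y^2 + y - 2) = (y - 3)*(y + 2)*(y + 3)*(y + 4)*(y - 1)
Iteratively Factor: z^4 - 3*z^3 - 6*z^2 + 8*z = (z - 4)*(z^3 + z^2 - 2*z) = (z - 4)*(z - 1)*(z^2 + 2*z) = z*(z - 4)*(z - 1)*(z + 2)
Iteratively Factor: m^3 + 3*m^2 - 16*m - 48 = (m + 3)*(m^2 - 16) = (m + 3)*(m + 4)*(m - 4)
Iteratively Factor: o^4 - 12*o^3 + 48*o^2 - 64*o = (o - 4)*(o^3 - 8*o^2 + 16*o) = (o - 4)^2*(o^2 - 4*o) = o*(o - 4)^2*(o - 4)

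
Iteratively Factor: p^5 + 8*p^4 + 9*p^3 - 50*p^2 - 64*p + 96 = (p - 1)*(p^4 + 9*p^3 + 18*p^2 - 32*p - 96) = (p - 1)*(p + 4)*(p^3 + 5*p^2 - 2*p - 24) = (p - 1)*(p + 4)^2*(p^2 + p - 6) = (p - 2)*(p - 1)*(p + 4)^2*(p + 3)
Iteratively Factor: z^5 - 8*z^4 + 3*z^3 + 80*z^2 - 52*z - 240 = (z - 3)*(z^4 - 5*z^3 - 12*z^2 + 44*z + 80) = (z - 5)*(z - 3)*(z^3 - 12*z - 16) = (z - 5)*(z - 4)*(z - 3)*(z^2 + 4*z + 4) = (z - 5)*(z - 4)*(z - 3)*(z + 2)*(z + 2)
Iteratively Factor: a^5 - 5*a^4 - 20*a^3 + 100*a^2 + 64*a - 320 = (a + 4)*(a^4 - 9*a^3 + 16*a^2 + 36*a - 80) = (a + 2)*(a + 4)*(a^3 - 11*a^2 + 38*a - 40) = (a - 4)*(a + 2)*(a + 4)*(a^2 - 7*a + 10) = (a - 4)*(a - 2)*(a + 2)*(a + 4)*(a - 5)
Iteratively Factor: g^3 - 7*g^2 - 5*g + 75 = (g - 5)*(g^2 - 2*g - 15) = (g - 5)*(g + 3)*(g - 5)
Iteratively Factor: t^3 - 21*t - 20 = (t + 1)*(t^2 - t - 20) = (t + 1)*(t + 4)*(t - 5)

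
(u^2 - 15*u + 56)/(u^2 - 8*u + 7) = (u - 8)/(u - 1)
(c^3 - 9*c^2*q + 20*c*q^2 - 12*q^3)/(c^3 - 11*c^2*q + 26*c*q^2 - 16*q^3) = (-c + 6*q)/(-c + 8*q)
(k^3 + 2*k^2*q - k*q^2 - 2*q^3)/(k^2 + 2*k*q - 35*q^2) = (k^3 + 2*k^2*q - k*q^2 - 2*q^3)/(k^2 + 2*k*q - 35*q^2)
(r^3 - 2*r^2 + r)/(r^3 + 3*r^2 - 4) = r*(r - 1)/(r^2 + 4*r + 4)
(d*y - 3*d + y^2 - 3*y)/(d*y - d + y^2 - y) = (y - 3)/(y - 1)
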